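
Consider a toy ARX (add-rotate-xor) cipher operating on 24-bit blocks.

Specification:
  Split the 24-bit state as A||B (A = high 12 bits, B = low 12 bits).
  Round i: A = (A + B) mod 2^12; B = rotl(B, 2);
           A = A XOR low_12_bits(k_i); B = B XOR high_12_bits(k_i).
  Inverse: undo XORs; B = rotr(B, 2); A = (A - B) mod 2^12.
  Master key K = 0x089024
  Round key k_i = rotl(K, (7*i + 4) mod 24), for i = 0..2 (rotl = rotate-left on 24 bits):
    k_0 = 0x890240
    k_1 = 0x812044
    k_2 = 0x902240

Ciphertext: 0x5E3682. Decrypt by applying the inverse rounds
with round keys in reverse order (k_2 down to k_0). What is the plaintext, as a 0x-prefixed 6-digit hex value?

0xA3009B

s_0 = ciphertext = 0x5E3682
s_1 = InvRound(s_0, k_2) = 0x3C33E0
s_2 = InvRound(s_1, k_1) = 0x88BAFC
s_3 = InvRound(s_2, k_0) = 0xA3009B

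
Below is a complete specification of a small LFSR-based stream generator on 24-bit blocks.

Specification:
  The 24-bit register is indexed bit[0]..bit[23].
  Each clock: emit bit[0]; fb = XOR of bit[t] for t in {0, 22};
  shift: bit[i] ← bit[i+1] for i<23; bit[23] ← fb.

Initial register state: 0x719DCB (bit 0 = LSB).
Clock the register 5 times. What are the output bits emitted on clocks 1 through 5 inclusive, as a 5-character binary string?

reg_0 = 0x719DCB
clock 1: out=1, reg = 0x38CEE5
clock 2: out=1, reg = 0x9C6772
clock 3: out=0, reg = 0x4E33B9
clock 4: out=1, reg = 0x2719DC
clock 5: out=0, reg = 0x138CEE

11010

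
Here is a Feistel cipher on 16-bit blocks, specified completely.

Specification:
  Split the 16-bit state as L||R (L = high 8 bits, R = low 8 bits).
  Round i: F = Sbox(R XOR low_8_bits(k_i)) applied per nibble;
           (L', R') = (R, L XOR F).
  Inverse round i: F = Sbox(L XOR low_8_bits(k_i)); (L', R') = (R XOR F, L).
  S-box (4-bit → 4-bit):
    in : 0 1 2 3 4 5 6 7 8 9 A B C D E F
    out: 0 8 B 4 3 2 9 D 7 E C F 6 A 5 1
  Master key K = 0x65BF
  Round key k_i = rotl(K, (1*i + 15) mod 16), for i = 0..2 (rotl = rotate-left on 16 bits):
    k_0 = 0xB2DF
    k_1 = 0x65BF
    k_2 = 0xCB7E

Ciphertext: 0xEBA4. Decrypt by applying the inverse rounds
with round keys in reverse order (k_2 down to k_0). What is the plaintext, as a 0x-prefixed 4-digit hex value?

s_0 = ciphertext = 0xEBA4
s_1 = InvRound(s_0, k_2) = 0x46EB
s_2 = InvRound(s_1, k_1) = 0xF546
s_3 = InvRound(s_2, k_0) = 0xFAF5

0xFAF5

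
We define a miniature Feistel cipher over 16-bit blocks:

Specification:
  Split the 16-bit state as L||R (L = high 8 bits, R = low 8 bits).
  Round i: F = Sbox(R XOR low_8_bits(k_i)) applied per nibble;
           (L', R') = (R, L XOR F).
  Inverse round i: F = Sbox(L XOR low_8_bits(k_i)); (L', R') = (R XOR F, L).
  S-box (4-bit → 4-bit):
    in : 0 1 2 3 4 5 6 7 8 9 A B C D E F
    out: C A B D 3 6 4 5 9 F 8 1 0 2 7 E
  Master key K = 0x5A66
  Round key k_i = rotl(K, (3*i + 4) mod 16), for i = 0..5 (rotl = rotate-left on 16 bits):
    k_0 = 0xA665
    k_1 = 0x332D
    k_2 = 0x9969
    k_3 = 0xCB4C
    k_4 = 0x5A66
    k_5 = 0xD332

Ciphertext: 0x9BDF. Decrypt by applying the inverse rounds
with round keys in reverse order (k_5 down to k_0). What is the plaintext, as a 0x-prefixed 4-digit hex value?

s_0 = ciphertext = 0x9BDF
s_1 = InvRound(s_0, k_5) = 0x509B
s_2 = InvRound(s_1, k_4) = 0x4F50
s_3 = InvRound(s_2, k_3) = 0x9D4F
s_4 = InvRound(s_3, k_2) = 0xAC9D
s_5 = InvRound(s_4, k_1) = 0x07AC
s_6 = InvRound(s_5, k_0) = 0xE707

0xE707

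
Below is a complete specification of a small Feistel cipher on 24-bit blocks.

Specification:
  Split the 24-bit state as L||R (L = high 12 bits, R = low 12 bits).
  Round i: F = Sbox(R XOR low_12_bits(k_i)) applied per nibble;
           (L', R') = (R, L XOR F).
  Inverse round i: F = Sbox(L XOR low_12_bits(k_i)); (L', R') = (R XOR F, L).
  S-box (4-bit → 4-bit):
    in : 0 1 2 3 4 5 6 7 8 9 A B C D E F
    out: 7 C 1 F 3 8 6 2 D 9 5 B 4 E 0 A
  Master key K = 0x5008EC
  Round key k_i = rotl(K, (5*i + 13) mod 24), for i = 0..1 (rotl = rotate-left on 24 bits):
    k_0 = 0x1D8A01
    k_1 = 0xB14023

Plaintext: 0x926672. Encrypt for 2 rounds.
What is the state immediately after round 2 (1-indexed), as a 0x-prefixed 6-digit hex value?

s_0 = plaintext = 0x926672
s_1 = Round(s_0, k_0) = 0x672D09
s_2 = Round(s_1, k_1) = 0xD09867

0xD09867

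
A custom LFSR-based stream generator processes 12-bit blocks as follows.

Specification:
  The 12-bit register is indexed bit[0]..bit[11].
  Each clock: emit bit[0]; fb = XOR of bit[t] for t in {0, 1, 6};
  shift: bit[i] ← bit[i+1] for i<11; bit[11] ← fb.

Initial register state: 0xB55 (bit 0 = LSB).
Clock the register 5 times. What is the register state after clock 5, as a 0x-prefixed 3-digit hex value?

reg_0 = 0xB55
clock 1: out=1, reg = 0x5AA
clock 2: out=0, reg = 0xAD5
clock 3: out=1, reg = 0x56A
clock 4: out=0, reg = 0x2B5
clock 5: out=1, reg = 0x95A

0x95A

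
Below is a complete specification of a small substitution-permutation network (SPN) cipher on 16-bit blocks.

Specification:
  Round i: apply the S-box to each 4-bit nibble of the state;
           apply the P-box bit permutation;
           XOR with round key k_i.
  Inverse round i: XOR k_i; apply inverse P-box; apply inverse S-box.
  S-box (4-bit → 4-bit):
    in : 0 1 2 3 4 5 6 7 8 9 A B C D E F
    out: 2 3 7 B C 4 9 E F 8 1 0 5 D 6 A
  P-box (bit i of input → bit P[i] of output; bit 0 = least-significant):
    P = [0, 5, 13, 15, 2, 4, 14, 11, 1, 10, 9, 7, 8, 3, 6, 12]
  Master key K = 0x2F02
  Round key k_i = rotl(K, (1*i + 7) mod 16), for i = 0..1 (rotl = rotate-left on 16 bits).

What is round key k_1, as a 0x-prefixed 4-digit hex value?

K = 0x2F02
k_0 = rotl(K, (1*0+7) mod 16) = rotl(K, 7) = 0x8117
k_1 = rotl(K, (1*1+7) mod 16) = rotl(K, 8) = 0x022F

0x022F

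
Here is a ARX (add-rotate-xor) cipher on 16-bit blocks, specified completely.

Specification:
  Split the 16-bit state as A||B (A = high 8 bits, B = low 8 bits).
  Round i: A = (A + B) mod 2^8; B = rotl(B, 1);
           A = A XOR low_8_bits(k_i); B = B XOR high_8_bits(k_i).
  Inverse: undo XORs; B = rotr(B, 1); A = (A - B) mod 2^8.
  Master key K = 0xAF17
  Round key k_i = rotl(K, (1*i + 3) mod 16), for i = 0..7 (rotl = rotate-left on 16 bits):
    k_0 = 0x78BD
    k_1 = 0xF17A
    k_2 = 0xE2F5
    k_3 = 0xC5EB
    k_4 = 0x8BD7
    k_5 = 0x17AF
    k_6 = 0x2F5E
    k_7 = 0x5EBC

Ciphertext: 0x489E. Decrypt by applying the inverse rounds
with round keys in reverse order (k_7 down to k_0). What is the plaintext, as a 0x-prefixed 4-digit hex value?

s_0 = ciphertext = 0x489E
s_1 = InvRound(s_0, k_7) = 0x9460
s_2 = InvRound(s_1, k_6) = 0x23A7
s_3 = InvRound(s_2, k_5) = 0x3458
s_4 = InvRound(s_3, k_4) = 0xFAE9
s_5 = InvRound(s_4, k_3) = 0xFB16
s_6 = InvRound(s_5, k_2) = 0x947A
s_7 = InvRound(s_6, k_1) = 0x29C5
s_8 = InvRound(s_7, k_0) = 0xB6DE

0xB6DE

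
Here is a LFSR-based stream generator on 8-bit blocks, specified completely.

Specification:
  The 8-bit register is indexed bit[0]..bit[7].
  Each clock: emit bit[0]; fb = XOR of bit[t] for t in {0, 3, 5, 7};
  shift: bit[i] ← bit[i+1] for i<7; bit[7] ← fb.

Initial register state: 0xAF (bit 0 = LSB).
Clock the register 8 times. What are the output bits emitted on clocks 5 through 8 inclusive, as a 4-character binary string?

reg_0 = 0xAF
clock 1: out=1, reg = 0x57
clock 2: out=1, reg = 0xAB
clock 3: out=1, reg = 0x55
clock 4: out=1, reg = 0xAA
clock 5: out=0, reg = 0xD5
clock 6: out=1, reg = 0x6A
clock 7: out=0, reg = 0x35
clock 8: out=1, reg = 0x1A

0101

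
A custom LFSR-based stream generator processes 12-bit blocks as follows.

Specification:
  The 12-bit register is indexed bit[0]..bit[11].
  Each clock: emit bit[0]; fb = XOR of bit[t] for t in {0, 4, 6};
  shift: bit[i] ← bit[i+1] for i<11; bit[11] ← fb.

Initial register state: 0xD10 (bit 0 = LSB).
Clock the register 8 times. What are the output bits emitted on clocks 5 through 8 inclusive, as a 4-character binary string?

reg_0 = 0xD10
clock 1: out=0, reg = 0xE88
clock 2: out=0, reg = 0x744
clock 3: out=0, reg = 0xBA2
clock 4: out=0, reg = 0x5D1
clock 5: out=1, reg = 0xAE8
clock 6: out=0, reg = 0xD74
clock 7: out=0, reg = 0x6BA
clock 8: out=0, reg = 0xB5D

1000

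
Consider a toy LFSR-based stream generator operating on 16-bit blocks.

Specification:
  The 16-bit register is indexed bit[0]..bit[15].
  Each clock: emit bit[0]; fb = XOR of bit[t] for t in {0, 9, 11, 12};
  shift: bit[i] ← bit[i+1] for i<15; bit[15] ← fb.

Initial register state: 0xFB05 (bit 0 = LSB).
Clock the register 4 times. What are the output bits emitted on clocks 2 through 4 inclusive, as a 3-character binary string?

010

reg_0 = 0xFB05
clock 1: out=1, reg = 0x7D82
clock 2: out=0, reg = 0x3EC1
clock 3: out=1, reg = 0x1F60
clock 4: out=0, reg = 0x8FB0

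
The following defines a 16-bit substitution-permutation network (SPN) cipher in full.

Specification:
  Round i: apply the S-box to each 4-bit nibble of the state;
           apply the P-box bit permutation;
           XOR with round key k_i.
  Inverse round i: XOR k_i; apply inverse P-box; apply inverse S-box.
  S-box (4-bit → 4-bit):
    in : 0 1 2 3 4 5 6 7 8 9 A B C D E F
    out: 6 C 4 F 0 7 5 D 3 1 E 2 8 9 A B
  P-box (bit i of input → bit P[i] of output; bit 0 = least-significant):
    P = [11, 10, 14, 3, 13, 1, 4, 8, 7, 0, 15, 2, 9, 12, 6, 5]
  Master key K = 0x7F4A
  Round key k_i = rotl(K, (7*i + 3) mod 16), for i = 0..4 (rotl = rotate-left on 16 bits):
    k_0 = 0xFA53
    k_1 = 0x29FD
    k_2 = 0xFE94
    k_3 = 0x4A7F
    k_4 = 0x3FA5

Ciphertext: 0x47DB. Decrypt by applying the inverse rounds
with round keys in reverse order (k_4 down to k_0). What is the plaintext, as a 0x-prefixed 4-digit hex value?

0x7085

s_0 = ciphertext = 0x47DB
s_1 = InvRound(s_0, k_4) = 0xAC57
s_2 = InvRound(s_1, k_3) = 0xD29A
s_3 = InvRound(s_2, k_2) = 0x4C8F
s_4 = InvRound(s_3, k_1) = 0x1430
s_5 = InvRound(s_4, k_0) = 0x7085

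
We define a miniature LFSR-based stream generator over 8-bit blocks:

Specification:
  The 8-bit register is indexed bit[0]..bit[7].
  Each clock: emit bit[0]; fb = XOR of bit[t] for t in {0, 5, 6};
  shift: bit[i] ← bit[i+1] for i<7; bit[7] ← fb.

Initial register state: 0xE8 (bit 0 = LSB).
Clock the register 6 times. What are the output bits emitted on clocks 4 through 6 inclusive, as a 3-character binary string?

101

reg_0 = 0xE8
clock 1: out=0, reg = 0x74
clock 2: out=0, reg = 0x3A
clock 3: out=0, reg = 0x9D
clock 4: out=1, reg = 0xCE
clock 5: out=0, reg = 0xE7
clock 6: out=1, reg = 0xF3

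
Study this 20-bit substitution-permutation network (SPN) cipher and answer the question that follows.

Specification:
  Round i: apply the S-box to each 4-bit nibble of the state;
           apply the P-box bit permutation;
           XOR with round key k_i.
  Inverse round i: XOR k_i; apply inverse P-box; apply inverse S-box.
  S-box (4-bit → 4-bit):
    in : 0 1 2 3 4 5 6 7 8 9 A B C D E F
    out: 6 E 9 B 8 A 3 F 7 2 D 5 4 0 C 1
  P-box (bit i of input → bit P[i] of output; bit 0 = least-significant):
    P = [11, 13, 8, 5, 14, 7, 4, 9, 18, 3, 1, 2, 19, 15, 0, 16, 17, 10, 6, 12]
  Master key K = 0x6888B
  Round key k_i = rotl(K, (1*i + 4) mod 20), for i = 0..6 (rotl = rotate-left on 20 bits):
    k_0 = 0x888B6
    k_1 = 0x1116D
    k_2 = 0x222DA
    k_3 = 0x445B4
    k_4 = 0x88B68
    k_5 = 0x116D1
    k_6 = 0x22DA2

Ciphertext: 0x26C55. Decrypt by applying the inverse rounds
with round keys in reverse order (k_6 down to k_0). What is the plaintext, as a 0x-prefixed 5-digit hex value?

0x4896B

s_0 = ciphertext = 0x26C55
s_1 = InvRound(s_0, k_6) = 0xCCE8E
s_2 = InvRound(s_1, k_5) = 0xE77BF
s_3 = InvRound(s_2, k_4) = 0x70A86
s_4 = InvRound(s_3, k_3) = 0x64CAA
s_5 = InvRound(s_4, k_2) = 0x0DFA3
s_6 = InvRound(s_5, k_1) = 0x0513F
s_7 = InvRound(s_6, k_0) = 0x4896B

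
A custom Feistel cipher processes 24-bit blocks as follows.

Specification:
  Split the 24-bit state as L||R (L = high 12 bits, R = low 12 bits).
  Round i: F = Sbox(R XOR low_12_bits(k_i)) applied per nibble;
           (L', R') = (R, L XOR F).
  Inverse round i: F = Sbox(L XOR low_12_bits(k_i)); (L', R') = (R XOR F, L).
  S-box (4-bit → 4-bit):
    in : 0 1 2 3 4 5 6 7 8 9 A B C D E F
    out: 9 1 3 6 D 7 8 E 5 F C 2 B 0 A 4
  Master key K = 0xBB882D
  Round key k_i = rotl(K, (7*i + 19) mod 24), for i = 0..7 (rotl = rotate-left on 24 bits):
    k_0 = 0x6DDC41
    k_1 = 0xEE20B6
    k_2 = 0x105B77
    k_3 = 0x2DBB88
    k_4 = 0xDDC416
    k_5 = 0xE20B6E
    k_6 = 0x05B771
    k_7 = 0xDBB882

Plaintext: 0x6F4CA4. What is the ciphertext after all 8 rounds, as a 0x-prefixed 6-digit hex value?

s_0 = plaintext = 0x6F4CA4
s_1 = Round(s_0, k_0) = 0xCA4F53
s_2 = Round(s_1, k_1) = 0xF53803
s_3 = Round(s_2, k_2) = 0x8039BE
s_4 = Round(s_3, k_3) = 0x9BEB6B
s_5 = Round(s_4, k_4) = 0xB6BD5E
s_6 = Round(s_5, k_5) = 0xD5E302
s_7 = Round(s_6, k_6) = 0x3020B8
s_8 = Round(s_7, k_7) = 0x0B866E

0x0B866E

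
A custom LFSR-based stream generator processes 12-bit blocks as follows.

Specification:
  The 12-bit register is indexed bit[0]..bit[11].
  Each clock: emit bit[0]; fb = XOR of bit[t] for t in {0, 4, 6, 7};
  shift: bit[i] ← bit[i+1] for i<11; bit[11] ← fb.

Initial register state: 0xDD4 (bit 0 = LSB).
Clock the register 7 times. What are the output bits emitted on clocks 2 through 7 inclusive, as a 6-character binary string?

010101

reg_0 = 0xDD4
clock 1: out=0, reg = 0xEEA
clock 2: out=0, reg = 0x775
clock 3: out=1, reg = 0xBBA
clock 4: out=0, reg = 0x5DD
clock 5: out=1, reg = 0x2EE
clock 6: out=0, reg = 0x177
clock 7: out=1, reg = 0x8BB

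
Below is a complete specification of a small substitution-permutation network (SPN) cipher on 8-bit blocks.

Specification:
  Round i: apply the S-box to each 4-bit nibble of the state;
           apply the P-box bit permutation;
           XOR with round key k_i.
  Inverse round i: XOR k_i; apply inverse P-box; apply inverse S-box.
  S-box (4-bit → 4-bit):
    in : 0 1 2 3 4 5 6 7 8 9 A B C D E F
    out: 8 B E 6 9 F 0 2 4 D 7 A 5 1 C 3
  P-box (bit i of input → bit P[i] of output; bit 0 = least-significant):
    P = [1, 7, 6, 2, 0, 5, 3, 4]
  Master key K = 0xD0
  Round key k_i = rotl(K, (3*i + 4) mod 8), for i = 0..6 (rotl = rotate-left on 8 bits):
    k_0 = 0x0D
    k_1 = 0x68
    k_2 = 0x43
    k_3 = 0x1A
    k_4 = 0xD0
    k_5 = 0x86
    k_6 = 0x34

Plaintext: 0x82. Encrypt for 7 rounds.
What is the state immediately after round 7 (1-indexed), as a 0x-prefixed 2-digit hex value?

s_0 = plaintext = 0x82
s_1 = Round(s_0, k_0) = 0xC1
s_2 = Round(s_1, k_1) = 0xE7
s_3 = Round(s_2, k_2) = 0xDB
s_4 = Round(s_3, k_3) = 0x9F
s_5 = Round(s_4, k_4) = 0x4B
s_6 = Round(s_5, k_5) = 0x13
s_7 = Round(s_6, k_6) = 0xC5

0xC5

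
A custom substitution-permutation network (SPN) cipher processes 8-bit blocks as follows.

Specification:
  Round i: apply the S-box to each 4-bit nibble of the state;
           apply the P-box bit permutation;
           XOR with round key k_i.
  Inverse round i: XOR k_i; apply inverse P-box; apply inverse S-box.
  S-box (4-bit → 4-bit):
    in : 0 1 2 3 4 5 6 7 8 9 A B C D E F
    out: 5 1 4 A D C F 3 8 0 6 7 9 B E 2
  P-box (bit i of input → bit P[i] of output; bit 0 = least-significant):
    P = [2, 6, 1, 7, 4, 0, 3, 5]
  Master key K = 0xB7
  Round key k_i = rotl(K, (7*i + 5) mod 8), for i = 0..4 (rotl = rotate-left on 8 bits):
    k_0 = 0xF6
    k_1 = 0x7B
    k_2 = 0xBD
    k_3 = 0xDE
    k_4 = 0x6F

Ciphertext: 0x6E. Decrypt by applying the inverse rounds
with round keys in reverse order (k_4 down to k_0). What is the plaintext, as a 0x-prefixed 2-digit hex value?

0x98

s_0 = ciphertext = 0x6E
s_1 = InvRound(s_0, k_4) = 0xF9
s_2 = InvRound(s_1, k_3) = 0x30
s_3 = InvRound(s_2, k_2) = 0xAC
s_4 = InvRound(s_3, k_1) = 0x76
s_5 = InvRound(s_4, k_0) = 0x98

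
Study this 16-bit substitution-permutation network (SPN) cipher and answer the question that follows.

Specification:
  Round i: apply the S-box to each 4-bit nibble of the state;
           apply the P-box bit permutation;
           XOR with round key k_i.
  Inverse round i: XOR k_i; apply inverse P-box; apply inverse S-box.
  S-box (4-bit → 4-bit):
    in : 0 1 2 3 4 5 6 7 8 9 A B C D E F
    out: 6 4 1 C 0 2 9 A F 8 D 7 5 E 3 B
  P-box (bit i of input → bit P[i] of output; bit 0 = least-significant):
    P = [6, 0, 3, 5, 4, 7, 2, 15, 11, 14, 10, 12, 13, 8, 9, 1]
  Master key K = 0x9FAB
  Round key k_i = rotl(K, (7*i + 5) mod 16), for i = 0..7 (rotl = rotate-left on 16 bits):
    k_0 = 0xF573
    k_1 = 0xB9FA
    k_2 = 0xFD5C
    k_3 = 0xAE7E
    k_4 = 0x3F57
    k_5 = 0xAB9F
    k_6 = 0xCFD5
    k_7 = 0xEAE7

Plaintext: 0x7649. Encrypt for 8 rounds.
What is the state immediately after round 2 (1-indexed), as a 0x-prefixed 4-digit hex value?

s_0 = plaintext = 0x7649
s_1 = Round(s_0, k_0) = 0xEC51
s_2 = Round(s_1, k_1) = 0x9472
s_3 = Round(s_2, k_2) = 0x7D9E
s_4 = Round(s_3, k_3) = 0x7B3D
s_5 = Round(s_4, k_4) = 0xF278
s_6 = Round(s_5, k_5) = 0x0274
s_7 = Round(s_6, k_6) = 0x4455
s_8 = Round(s_7, k_7) = 0xEA66

0x9472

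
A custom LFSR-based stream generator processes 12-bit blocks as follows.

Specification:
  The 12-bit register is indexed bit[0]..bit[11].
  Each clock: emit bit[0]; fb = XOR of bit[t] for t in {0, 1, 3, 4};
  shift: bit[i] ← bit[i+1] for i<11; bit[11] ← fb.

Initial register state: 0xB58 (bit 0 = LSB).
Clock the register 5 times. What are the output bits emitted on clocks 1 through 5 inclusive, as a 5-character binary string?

reg_0 = 0xB58
clock 1: out=0, reg = 0x5AC
clock 2: out=0, reg = 0xAD6
clock 3: out=0, reg = 0x56B
clock 4: out=1, reg = 0xAB5
clock 5: out=1, reg = 0x55A

00011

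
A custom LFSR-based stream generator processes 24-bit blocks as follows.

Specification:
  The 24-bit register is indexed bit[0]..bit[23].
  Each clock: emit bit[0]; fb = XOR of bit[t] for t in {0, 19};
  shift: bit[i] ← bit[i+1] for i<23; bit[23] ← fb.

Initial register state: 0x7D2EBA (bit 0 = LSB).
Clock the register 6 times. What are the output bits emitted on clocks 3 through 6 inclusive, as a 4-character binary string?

0111

reg_0 = 0x7D2EBA
clock 1: out=0, reg = 0xBE975D
clock 2: out=1, reg = 0x5F4BAE
clock 3: out=0, reg = 0xAFA5D7
clock 4: out=1, reg = 0x57D2EB
clock 5: out=1, reg = 0xABE975
clock 6: out=1, reg = 0x55F4BA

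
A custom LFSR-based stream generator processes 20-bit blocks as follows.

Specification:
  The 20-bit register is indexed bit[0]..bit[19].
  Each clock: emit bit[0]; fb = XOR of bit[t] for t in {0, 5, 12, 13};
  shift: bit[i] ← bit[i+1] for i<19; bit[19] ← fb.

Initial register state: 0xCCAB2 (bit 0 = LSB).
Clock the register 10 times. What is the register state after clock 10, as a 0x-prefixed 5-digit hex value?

reg_0 = 0xCCAB2
clock 1: out=0, reg = 0xE6559
clock 2: out=1, reg = 0x732AC
clock 3: out=0, reg = 0xB9956
clock 4: out=0, reg = 0xDCCAB
clock 5: out=1, reg = 0x6E655
clock 6: out=1, reg = 0x3732A
clock 7: out=0, reg = 0x9B995
clock 8: out=1, reg = 0xCDCCA
clock 9: out=0, reg = 0xE6E65
clock 10: out=1, reg = 0xF3732

0xF3732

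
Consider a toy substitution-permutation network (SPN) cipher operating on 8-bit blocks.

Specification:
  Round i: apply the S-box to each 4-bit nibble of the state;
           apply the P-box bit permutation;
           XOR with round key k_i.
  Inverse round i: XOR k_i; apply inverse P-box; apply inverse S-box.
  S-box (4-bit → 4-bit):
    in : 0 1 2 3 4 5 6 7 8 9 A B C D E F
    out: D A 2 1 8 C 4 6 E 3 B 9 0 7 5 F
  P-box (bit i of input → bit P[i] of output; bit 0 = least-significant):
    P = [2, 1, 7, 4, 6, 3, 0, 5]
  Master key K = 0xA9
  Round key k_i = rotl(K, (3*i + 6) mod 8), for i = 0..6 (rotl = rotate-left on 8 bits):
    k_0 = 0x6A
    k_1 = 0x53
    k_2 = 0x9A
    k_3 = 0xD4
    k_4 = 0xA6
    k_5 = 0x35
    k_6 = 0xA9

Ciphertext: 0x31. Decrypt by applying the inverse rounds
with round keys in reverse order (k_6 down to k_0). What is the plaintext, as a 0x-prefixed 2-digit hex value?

0xC9

s_0 = ciphertext = 0x31
s_1 = InvRound(s_0, k_6) = 0x25
s_2 = InvRound(s_1, k_5) = 0xC4
s_3 = InvRound(s_2, k_4) = 0xB2
s_4 = InvRound(s_3, k_3) = 0xB9
s_5 = InvRound(s_4, k_2) = 0x52
s_6 = InvRound(s_5, k_1) = 0x6C
s_7 = InvRound(s_6, k_0) = 0xC9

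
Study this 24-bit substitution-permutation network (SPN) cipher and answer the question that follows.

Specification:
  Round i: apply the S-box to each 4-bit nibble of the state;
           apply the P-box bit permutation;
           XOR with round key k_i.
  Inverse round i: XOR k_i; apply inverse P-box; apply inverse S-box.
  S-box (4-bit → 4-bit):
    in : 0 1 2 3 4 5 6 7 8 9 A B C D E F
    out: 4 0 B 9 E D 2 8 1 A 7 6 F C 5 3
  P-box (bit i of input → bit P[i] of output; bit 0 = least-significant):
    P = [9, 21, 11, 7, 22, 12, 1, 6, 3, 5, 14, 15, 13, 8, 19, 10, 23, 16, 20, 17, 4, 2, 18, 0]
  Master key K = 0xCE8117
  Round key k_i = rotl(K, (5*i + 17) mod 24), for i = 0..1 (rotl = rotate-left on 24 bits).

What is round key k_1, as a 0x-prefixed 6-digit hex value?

K = 0xCE8117
k_0 = rotl(K, (5*0+17) mod 24) = rotl(K, 17) = 0x2F9D02
k_1 = rotl(K, (5*1+17) mod 24) = rotl(K, 22) = 0xF3A045

0xF3A045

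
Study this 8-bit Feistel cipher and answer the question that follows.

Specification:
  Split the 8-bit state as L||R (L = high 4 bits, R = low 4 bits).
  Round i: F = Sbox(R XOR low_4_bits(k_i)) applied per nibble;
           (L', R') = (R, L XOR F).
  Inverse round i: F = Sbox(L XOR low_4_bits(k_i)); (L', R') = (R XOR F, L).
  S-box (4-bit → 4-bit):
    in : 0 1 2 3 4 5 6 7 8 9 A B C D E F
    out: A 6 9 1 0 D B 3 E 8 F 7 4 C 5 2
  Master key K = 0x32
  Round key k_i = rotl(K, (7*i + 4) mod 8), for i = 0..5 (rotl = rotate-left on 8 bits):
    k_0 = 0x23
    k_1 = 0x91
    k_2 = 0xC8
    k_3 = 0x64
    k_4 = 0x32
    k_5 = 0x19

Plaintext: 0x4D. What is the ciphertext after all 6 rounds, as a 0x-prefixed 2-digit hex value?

0x82

s_0 = plaintext = 0x4D
s_1 = Round(s_0, k_0) = 0xD1
s_2 = Round(s_1, k_1) = 0x17
s_3 = Round(s_2, k_2) = 0x73
s_4 = Round(s_3, k_3) = 0x34
s_5 = Round(s_4, k_4) = 0x48
s_6 = Round(s_5, k_5) = 0x82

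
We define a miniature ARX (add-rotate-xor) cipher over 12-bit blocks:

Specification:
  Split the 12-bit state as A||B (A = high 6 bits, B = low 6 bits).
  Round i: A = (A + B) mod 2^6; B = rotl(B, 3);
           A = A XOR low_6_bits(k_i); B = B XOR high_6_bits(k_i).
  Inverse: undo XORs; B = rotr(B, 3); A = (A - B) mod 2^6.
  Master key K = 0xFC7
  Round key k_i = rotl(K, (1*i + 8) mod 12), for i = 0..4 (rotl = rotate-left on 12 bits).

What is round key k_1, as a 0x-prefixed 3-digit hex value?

0xFF8

K = 0xFC7
k_0 = rotl(K, (1*0+8) mod 12) = rotl(K, 8) = 0x7FC
k_1 = rotl(K, (1*1+8) mod 12) = rotl(K, 9) = 0xFF8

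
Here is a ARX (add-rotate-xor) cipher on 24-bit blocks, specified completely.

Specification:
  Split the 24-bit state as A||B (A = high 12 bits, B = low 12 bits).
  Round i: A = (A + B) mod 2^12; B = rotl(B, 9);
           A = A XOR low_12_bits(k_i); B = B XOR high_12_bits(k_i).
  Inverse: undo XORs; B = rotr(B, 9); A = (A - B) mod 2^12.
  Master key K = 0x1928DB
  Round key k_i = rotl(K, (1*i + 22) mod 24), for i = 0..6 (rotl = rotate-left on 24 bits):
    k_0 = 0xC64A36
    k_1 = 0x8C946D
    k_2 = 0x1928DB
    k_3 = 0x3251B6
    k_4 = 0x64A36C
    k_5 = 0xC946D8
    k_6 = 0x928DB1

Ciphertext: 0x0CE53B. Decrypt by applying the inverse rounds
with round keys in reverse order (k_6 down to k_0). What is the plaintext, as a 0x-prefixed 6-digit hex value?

0x5496B1

s_0 = ciphertext = 0x0CE53B
s_1 = InvRound(s_0, k_6) = 0xCE109E
s_2 = InvRound(s_1, k_5) = 0x9E3056
s_3 = InvRound(s_2, k_4) = 0x9AC0E3
s_4 = InvRound(s_3, k_3) = 0x9E9E31
s_5 = InvRound(s_4, k_2) = 0x413D1F
s_6 = InvRound(s_5, k_1) = 0x1CCEB2
s_7 = InvRound(s_6, k_0) = 0x5496B1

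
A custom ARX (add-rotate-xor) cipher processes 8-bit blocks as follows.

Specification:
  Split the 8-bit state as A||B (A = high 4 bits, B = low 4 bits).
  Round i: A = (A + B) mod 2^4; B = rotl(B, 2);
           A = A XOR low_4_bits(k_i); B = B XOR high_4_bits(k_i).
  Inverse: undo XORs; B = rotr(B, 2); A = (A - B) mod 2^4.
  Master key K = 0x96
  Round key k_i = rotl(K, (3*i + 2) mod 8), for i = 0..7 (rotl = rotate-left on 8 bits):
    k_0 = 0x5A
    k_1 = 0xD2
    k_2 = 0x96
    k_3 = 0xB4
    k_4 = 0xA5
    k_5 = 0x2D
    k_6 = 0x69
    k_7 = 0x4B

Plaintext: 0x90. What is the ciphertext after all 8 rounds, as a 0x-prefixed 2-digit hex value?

0xB0

s_0 = plaintext = 0x90
s_1 = Round(s_0, k_0) = 0x35
s_2 = Round(s_1, k_1) = 0xA8
s_3 = Round(s_2, k_2) = 0x4B
s_4 = Round(s_3, k_3) = 0xB5
s_5 = Round(s_4, k_4) = 0x5F
s_6 = Round(s_5, k_5) = 0x9D
s_7 = Round(s_6, k_6) = 0xF1
s_8 = Round(s_7, k_7) = 0xB0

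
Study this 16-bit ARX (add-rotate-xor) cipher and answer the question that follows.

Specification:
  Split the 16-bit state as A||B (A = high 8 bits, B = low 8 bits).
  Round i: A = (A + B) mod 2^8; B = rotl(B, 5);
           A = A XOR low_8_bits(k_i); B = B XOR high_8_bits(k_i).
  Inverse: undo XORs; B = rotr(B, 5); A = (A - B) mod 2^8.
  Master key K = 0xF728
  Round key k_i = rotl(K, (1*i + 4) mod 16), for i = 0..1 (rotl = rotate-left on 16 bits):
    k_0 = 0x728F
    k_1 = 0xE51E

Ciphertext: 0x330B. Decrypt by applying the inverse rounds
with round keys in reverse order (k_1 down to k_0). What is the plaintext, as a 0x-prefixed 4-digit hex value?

s_0 = ciphertext = 0x330B
s_1 = InvRound(s_0, k_1) = 0xB677
s_2 = InvRound(s_1, k_0) = 0x1128

0x1128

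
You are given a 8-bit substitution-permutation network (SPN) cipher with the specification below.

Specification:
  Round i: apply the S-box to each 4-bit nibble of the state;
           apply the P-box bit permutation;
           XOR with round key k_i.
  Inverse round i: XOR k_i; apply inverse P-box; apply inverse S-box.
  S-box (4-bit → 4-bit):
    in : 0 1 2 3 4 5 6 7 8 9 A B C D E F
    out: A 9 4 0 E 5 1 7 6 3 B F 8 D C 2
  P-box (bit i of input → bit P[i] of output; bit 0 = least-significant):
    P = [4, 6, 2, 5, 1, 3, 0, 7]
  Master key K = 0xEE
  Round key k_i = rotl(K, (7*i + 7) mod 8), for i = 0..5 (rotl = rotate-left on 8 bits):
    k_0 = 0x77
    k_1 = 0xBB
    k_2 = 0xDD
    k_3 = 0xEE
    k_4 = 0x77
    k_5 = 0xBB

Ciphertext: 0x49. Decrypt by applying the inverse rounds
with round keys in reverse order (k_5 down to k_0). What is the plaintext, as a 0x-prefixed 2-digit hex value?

0x6E

s_0 = ciphertext = 0x49
s_1 = InvRound(s_0, k_5) = 0x1A
s_2 = InvRound(s_1, k_4) = 0x84
s_3 = InvRound(s_2, k_3) = 0x90
s_4 = InvRound(s_3, k_2) = 0x88
s_5 = InvRound(s_4, k_1) = 0x51
s_6 = InvRound(s_5, k_0) = 0x6E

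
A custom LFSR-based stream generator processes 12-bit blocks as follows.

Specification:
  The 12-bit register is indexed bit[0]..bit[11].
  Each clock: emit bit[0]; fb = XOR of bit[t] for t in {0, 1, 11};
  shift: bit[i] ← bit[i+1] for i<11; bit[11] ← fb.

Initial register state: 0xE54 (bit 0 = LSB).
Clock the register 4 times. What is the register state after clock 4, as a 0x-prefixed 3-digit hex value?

0x5E5

reg_0 = 0xE54
clock 1: out=0, reg = 0xF2A
clock 2: out=0, reg = 0x795
clock 3: out=1, reg = 0xBCA
clock 4: out=0, reg = 0x5E5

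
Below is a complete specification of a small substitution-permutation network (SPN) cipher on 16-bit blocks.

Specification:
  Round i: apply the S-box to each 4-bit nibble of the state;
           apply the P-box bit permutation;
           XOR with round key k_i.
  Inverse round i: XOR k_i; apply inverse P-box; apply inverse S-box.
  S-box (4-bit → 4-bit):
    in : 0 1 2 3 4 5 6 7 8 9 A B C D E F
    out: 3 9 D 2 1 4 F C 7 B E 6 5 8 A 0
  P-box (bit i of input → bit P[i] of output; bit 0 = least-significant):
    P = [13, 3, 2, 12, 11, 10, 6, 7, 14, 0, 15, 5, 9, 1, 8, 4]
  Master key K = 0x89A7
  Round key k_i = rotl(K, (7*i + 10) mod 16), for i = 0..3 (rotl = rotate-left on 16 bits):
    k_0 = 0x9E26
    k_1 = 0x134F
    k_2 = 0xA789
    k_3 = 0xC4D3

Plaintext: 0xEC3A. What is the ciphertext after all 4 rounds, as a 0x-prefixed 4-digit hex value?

s_0 = plaintext = 0xEC3A
s_1 = Round(s_0, k_0) = 0x4A38
s_2 = Round(s_1, k_1) = 0xB562
s_3 = Round(s_2, k_2) = 0x1A4F
s_4 = Round(s_3, k_3) = 0x4EE2

0x4EE2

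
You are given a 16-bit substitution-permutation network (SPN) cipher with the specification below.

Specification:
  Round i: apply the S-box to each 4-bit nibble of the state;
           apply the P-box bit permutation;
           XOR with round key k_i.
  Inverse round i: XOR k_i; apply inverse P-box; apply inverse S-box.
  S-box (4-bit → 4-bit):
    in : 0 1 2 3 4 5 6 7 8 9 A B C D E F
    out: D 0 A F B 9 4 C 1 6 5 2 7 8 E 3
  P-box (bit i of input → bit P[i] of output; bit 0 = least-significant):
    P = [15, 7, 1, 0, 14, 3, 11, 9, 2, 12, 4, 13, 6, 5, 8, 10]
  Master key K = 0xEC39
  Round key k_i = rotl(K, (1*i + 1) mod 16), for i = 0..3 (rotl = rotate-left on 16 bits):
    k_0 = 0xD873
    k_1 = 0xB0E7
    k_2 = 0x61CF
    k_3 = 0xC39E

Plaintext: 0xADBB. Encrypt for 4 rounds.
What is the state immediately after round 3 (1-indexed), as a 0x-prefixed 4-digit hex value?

0xC01B

s_0 = plaintext = 0xADBB
s_1 = Round(s_0, k_0) = 0xF9BB
s_2 = Round(s_1, k_1) = 0xA01F
s_3 = Round(s_2, k_2) = 0xC01B
s_4 = Round(s_3, k_3) = 0xE26A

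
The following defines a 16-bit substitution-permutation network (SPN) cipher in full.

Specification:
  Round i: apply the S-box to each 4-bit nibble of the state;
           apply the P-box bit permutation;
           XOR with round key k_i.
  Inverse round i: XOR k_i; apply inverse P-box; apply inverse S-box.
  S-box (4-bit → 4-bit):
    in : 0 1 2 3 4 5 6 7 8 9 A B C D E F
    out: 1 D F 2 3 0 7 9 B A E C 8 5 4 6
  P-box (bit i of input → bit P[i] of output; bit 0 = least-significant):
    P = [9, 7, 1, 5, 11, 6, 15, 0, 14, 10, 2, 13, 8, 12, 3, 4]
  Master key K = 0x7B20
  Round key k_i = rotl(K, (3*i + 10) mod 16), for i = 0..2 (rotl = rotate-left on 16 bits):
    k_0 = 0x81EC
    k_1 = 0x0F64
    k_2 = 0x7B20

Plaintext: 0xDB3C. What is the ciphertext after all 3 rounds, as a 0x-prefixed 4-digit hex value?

s_0 = plaintext = 0xDB3C
s_1 = Round(s_0, k_0) = 0xA080
s_2 = Round(s_1, k_1) = 0x553D
s_3 = Round(s_2, k_2) = 0x7962

0x7962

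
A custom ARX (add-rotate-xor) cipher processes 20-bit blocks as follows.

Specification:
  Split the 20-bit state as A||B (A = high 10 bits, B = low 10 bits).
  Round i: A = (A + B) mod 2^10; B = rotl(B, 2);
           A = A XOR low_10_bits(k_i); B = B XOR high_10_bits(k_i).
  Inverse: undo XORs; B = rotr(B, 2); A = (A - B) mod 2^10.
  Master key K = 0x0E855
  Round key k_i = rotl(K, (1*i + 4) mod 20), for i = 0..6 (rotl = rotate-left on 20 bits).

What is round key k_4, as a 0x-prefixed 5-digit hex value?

K = 0x0E855
k_0 = rotl(K, (1*0+4) mod 20) = rotl(K, 4) = 0xE8550
k_1 = rotl(K, (1*1+4) mod 20) = rotl(K, 5) = 0xD0AA1
k_2 = rotl(K, (1*2+4) mod 20) = rotl(K, 6) = 0xA1543
k_3 = rotl(K, (1*3+4) mod 20) = rotl(K, 7) = 0x42A87
k_4 = rotl(K, (1*4+4) mod 20) = rotl(K, 8) = 0x8550E

0x8550E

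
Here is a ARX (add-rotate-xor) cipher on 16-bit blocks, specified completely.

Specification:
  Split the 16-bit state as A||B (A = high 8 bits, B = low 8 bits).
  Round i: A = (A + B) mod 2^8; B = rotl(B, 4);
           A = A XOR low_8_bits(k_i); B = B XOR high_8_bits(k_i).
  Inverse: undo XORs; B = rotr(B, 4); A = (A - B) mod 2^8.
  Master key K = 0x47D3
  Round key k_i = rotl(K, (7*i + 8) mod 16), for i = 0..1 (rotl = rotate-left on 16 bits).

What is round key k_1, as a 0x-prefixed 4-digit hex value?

K = 0x47D3
k_0 = rotl(K, (7*0+8) mod 16) = rotl(K, 8) = 0xD347
k_1 = rotl(K, (7*1+8) mod 16) = rotl(K, 15) = 0xA3E9

0xA3E9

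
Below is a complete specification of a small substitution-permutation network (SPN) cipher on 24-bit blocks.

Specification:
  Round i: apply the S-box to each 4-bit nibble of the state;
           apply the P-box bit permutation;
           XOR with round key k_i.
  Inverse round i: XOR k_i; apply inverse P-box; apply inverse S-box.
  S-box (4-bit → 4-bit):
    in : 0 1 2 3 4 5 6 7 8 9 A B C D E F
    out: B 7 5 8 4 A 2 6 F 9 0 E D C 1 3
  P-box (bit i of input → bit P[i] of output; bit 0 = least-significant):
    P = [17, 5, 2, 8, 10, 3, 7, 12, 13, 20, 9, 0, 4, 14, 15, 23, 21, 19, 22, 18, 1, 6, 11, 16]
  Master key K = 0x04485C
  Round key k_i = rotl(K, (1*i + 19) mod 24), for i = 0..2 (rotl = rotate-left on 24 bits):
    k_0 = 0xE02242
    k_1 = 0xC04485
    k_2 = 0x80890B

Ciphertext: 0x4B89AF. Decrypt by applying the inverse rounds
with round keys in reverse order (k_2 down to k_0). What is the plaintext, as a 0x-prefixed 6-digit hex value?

s_0 = ciphertext = 0x4B89AF
s_1 = InvRound(s_0, k_2) = 0x373A41
s_2 = InvRound(s_1, k_1) = 0xBC51C2
s_3 = InvRound(s_2, k_0) = 0xAB61D3

0xAB61D3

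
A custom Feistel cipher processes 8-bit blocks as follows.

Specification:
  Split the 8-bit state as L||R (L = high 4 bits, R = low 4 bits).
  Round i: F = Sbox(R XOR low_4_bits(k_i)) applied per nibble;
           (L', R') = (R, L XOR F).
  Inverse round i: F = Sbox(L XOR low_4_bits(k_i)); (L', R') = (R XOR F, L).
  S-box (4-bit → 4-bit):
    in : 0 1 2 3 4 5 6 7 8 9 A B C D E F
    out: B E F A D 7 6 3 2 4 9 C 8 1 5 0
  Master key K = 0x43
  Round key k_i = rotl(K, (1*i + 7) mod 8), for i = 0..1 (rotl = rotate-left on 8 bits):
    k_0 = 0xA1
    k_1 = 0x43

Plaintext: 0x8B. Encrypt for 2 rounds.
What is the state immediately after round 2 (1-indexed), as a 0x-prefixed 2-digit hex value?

s_0 = plaintext = 0x8B
s_1 = Round(s_0, k_0) = 0xB1
s_2 = Round(s_1, k_1) = 0x14

0x14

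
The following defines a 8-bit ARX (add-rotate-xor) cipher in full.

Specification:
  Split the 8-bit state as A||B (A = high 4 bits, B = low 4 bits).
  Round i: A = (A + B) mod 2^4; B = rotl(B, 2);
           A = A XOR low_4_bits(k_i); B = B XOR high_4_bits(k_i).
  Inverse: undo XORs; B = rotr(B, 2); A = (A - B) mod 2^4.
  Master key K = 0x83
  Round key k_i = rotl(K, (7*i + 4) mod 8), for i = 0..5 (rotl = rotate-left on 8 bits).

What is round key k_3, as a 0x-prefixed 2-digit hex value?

0x07

K = 0x83
k_0 = rotl(K, (7*0+4) mod 8) = rotl(K, 4) = 0x38
k_1 = rotl(K, (7*1+4) mod 8) = rotl(K, 3) = 0x1C
k_2 = rotl(K, (7*2+4) mod 8) = rotl(K, 2) = 0x0E
k_3 = rotl(K, (7*3+4) mod 8) = rotl(K, 1) = 0x07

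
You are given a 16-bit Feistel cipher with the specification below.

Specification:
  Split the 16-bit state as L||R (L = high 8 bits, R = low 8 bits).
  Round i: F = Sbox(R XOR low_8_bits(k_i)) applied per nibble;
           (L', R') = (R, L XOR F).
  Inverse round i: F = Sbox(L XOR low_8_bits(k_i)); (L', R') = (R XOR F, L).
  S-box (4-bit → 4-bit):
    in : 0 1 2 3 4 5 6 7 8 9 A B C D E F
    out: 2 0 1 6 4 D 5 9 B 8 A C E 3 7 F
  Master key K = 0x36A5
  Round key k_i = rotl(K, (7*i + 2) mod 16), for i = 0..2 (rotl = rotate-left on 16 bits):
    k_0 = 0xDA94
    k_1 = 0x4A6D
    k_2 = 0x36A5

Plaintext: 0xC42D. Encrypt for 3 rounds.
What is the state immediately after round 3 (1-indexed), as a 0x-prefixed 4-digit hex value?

s_0 = plaintext = 0xC42D
s_1 = Round(s_0, k_0) = 0x2D0C
s_2 = Round(s_1, k_1) = 0x0C7D
s_3 = Round(s_2, k_2) = 0x7D37

0x7D37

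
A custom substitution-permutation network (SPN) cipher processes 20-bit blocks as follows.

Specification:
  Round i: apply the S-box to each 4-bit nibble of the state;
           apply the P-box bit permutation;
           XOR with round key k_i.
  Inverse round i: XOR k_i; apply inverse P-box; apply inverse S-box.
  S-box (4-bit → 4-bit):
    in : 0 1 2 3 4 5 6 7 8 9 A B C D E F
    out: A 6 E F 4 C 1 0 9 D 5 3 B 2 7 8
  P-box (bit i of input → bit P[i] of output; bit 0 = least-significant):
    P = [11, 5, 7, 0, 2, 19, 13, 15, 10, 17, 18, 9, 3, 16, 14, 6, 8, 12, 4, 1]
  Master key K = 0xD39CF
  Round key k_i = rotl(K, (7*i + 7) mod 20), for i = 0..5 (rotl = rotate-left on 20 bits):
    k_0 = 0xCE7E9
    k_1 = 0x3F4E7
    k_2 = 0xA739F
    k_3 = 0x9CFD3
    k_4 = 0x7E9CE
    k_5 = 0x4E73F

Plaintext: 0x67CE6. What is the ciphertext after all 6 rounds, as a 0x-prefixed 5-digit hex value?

s_0 = plaintext = 0x67CE6
s_1 = Round(s_0, k_0) = 0x6C8ED
s_2 = Round(s_1, k_1) = 0xAD38B
s_3 = Round(s_2, k_2) = 0xDFCAB
s_4 = Round(s_3, k_3) = 0xBF1B7
s_5 = Round(s_4, k_4) = 0x9F88A
s_6 = Round(s_5, k_5) = 0x468E9

0x468E9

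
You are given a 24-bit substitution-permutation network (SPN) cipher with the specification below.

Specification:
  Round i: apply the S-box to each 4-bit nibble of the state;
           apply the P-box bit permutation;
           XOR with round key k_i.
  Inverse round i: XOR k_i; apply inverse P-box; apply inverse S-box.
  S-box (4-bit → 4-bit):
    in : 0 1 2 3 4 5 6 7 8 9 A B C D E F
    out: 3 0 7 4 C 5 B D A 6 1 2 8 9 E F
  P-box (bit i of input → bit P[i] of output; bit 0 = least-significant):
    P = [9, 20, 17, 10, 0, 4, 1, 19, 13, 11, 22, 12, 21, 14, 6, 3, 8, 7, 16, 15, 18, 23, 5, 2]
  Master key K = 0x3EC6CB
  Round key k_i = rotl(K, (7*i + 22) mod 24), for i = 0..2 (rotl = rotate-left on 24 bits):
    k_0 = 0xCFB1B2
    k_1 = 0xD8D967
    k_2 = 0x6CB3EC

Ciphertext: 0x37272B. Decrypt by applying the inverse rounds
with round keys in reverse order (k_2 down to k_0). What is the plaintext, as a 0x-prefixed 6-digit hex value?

s_0 = ciphertext = 0x37272B
s_1 = InvRound(s_0, k_2) = 0xCE347E
s_2 = InvRound(s_1, k_1) = 0xAD800E
s_3 = InvRound(s_2, k_0) = 0x40D7B3

0x40D7B3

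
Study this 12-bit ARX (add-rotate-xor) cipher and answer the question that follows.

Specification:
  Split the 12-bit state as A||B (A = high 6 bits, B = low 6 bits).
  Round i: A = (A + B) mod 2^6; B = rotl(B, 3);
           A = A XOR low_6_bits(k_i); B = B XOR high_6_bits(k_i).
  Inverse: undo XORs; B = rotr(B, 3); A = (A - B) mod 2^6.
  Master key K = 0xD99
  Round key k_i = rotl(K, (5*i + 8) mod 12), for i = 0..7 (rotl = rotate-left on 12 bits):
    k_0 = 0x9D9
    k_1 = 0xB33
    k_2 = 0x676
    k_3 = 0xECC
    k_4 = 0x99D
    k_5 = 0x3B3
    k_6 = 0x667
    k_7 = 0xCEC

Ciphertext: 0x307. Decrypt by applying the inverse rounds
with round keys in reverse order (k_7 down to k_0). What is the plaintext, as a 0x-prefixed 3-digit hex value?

s_0 = ciphertext = 0x307
s_1 = InvRound(s_0, k_7) = 0xEA6
s_2 = InvRound(s_1, k_6) = 0x7BF
s_3 = InvRound(s_2, k_5) = 0x7CE
s_4 = InvRound(s_3, k_4) = 0xF45
s_5 = InvRound(s_4, k_3) = 0xEB7
s_6 = InvRound(s_5, k_2) = 0x5F5
s_7 = InvRound(s_6, k_1) = 0x64B
s_8 = InvRound(s_7, k_0) = 0x6E5

0x6E5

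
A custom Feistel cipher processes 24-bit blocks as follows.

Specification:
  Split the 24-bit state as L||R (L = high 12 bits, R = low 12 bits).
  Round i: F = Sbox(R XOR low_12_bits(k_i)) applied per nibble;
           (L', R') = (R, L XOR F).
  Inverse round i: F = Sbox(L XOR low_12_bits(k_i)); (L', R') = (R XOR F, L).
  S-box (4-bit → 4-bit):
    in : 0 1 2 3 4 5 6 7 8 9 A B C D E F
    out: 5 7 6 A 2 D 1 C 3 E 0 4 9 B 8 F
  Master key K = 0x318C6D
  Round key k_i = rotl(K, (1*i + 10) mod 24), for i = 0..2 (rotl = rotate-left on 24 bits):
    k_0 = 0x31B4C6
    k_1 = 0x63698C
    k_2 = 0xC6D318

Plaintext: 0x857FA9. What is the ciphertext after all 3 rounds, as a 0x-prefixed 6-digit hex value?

s_0 = plaintext = 0x857FA9
s_1 = Round(s_0, k_0) = 0xFA9C48
s_2 = Round(s_1, k_1) = 0xC4823B
s_3 = Round(s_2, k_2) = 0x23BB22

0x23BB22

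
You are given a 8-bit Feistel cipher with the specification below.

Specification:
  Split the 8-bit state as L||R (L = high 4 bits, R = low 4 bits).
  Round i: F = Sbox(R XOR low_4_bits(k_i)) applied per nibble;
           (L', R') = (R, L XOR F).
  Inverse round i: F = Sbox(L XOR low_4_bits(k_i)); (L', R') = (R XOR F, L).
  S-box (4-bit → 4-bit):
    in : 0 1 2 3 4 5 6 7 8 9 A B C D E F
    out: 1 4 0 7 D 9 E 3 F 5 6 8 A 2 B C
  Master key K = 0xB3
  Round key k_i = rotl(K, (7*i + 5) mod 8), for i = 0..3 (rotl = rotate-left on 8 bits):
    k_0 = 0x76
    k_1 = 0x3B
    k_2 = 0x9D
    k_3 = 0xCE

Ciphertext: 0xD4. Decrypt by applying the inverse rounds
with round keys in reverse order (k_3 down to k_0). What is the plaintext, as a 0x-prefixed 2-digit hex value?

s_0 = ciphertext = 0xD4
s_1 = InvRound(s_0, k_3) = 0x3D
s_2 = InvRound(s_1, k_2) = 0x63
s_3 = InvRound(s_2, k_1) = 0x16
s_4 = InvRound(s_3, k_0) = 0x51

0x51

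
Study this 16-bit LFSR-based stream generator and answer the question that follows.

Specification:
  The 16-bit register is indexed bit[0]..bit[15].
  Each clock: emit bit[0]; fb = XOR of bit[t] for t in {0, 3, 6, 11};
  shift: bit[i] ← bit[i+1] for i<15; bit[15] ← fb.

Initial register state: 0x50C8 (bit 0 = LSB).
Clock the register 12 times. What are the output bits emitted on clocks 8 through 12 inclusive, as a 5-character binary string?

reg_0 = 0x50C8
clock 1: out=0, reg = 0x2864
clock 2: out=0, reg = 0x1432
clock 3: out=0, reg = 0x0A19
clock 4: out=1, reg = 0x850C
clock 5: out=0, reg = 0xC286
clock 6: out=0, reg = 0x6143
clock 7: out=1, reg = 0x30A1
clock 8: out=1, reg = 0x9850
clock 9: out=0, reg = 0x4C28
clock 10: out=0, reg = 0x2614
clock 11: out=0, reg = 0x130A
clock 12: out=0, reg = 0x8985

10000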